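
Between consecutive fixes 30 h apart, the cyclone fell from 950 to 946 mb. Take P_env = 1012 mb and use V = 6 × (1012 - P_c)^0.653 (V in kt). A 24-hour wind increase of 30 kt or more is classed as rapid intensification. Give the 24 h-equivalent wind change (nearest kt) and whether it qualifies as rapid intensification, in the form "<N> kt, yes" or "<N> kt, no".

V₁: ΔP = 62, V ≈ 6 × 62^0.653 ≈ 88.83 kt.
V₂: ΔP = 66, V ≈ 6 × 66^0.653 ≈ 92.54 kt.
ΔV over 30 h = 3.71 kt → 24 h equivalent = 3.71 × 24/30 ≈ 2.97 kt.
3 kt < 30 kt ⇒ not rapid intensification.

3 kt, no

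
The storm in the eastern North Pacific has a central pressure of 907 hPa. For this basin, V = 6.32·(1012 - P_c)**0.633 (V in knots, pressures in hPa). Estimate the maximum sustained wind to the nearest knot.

120 kt

ΔP = 1012 − 907 = 105 hPa.
105^0.633 ≈ 19.029.
V ≈ 6.32 × 19.029 ≈ 120.3 kt.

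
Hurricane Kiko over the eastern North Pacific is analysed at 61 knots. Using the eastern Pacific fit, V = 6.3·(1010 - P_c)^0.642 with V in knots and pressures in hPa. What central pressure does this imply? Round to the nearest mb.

ΔP = (V / 6.3)^(1/0.642) = (61/6.3)^1.558.
61/6.3 = 9.683; 9.683^1.558 ≈ 34.34 mb.
P_c = 1010 − 34.34 = 975.66 ≈ 976 mb.

976 mb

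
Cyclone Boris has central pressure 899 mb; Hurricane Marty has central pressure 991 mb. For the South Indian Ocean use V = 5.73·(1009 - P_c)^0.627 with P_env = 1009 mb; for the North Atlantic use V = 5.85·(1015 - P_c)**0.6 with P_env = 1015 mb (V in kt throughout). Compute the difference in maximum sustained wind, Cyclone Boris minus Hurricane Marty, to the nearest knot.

70 kt

Cyclone Boris: ΔP = 110; V ≈ 5.73 × 110^0.627 ≈ 109.17 kt.
Hurricane Marty: ΔP = 24; V ≈ 5.85 × 24^0.6 ≈ 39.38 kt.
Difference ≈ 109.17 − 39.38 = 69.79 → 70 kt.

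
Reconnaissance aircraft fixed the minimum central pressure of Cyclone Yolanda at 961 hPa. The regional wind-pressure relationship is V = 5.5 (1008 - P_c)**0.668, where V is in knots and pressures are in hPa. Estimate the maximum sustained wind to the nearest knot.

ΔP = 1008 − 961 = 47 hPa.
47^0.668 ≈ 13.091.
V ≈ 5.5 × 13.091 ≈ 72.0 kt.

72 kt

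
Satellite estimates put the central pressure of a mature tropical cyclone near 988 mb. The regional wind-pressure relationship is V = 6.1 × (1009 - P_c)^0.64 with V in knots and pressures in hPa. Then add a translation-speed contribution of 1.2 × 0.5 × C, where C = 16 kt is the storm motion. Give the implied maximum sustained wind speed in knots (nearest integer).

ΔP = 1009 − 988 = 21 mb.
21^0.64 ≈ 7.018.
V ≈ 6.1 × 7.018 ≈ 42.8 kt.
Translation term: 1.2 × 0.5 × 16 = 9.6 kt.
Corrected V ≈ 52.4 kt → 52 kt.

52 kt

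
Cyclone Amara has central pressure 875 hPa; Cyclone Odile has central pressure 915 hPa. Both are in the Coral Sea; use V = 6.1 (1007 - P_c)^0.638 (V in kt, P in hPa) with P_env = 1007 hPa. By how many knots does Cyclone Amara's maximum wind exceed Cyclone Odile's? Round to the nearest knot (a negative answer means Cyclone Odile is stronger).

28 kt

Cyclone Amara: ΔP = 132; V ≈ 6.1 × 132^0.638 ≈ 137.49 kt.
Cyclone Odile: ΔP = 92; V ≈ 6.1 × 92^0.638 ≈ 109.20 kt.
Difference ≈ 137.49 − 109.20 = 28.29 → 28 kt.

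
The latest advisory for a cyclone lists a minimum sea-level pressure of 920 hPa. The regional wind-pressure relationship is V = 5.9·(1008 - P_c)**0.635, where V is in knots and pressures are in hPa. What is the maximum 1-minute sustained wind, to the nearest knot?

101 kt

ΔP = 1008 − 920 = 88 hPa.
88^0.635 ≈ 17.169.
V ≈ 5.9 × 17.169 ≈ 101.3 kt.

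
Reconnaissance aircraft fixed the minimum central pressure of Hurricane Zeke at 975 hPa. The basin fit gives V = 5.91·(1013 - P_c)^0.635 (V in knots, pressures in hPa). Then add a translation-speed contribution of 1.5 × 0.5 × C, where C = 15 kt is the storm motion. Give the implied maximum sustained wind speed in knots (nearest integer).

71 kt

ΔP = 1013 − 975 = 38 hPa.
38^0.635 ≈ 10.073.
V ≈ 5.91 × 10.073 ≈ 59.5 kt.
Translation term: 1.5 × 0.5 × 15 = 11.25 kt.
Corrected V ≈ 70.75 kt → 71 kt.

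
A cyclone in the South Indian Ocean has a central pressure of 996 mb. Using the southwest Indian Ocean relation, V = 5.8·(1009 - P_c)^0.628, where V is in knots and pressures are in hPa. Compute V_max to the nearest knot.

29 kt

ΔP = 1009 − 996 = 13 mb.
13^0.628 ≈ 5.007.
V ≈ 5.8 × 5.007 ≈ 29.0 kt.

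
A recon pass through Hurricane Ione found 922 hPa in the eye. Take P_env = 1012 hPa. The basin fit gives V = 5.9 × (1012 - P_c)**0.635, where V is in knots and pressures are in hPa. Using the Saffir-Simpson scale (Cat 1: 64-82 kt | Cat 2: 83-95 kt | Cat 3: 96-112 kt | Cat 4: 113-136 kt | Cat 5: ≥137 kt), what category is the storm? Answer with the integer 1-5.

ΔP = 1012 − 922 = 90 hPa.
V ≈ 5.9 × 90^0.635 = 5.9 × 17.42 ≈ 103 kt.
103 kt falls in the Category 3 band.

3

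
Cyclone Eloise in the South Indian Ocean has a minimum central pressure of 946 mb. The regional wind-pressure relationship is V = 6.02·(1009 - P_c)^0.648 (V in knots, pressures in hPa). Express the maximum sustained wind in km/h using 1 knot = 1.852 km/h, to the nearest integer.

ΔP = 1009 − 946 = 63 mb.
V ≈ 6.02 × 63^0.648 = 6.02 × 14.655 ≈ 88.220 kt.
88.220 × 1.852 ≈ 163.38 km/h → 163 km/h.

163 km/h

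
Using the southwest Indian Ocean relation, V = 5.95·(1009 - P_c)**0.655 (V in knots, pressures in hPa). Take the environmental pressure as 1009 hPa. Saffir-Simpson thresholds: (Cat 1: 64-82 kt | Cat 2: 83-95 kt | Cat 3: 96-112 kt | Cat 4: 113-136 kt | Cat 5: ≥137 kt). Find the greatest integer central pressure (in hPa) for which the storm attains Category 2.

Category 2 begins at V = 83 kt.
Required ΔP = (83/5.95)^(1/0.655) = 13.950^1.527 ≈ 55.90 hPa.
P_c ≤ 1009 − 55.90 = 953.10, so the highest integer P_c is 953 hPa.

953 hPa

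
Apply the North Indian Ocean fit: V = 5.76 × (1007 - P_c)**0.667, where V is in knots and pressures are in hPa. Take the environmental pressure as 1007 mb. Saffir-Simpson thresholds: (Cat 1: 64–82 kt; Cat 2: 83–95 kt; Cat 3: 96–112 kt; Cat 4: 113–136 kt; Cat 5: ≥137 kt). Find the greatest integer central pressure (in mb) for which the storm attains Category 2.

952 mb

Category 2 begins at V = 83 kt.
Required ΔP = (83/5.76)^(1/0.667) = 14.410^1.499 ≈ 54.59 mb.
P_c ≤ 1007 − 54.59 = 952.41, so the highest integer P_c is 952 mb.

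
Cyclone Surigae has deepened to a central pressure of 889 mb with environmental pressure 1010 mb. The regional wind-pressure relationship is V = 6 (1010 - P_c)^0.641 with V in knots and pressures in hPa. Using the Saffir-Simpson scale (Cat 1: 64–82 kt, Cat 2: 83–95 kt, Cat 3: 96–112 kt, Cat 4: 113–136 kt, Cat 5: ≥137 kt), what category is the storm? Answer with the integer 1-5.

4

ΔP = 1010 − 889 = 121 mb.
V ≈ 6 × 121^0.641 = 6 × 21.63 ≈ 130 kt.
130 kt falls in the Category 4 band.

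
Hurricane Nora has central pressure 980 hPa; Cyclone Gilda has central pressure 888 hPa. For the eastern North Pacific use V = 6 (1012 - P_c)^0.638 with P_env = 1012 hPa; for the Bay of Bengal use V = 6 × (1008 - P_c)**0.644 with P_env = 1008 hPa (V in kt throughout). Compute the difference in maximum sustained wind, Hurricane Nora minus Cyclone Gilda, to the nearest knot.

Hurricane Nora: ΔP = 32; V ≈ 6 × 32^0.638 ≈ 54.76 kt.
Cyclone Gilda: ΔP = 120; V ≈ 6 × 120^0.644 ≈ 130.96 kt.
Difference ≈ 54.76 − 130.96 = -76.20 → -76 kt.

-76 kt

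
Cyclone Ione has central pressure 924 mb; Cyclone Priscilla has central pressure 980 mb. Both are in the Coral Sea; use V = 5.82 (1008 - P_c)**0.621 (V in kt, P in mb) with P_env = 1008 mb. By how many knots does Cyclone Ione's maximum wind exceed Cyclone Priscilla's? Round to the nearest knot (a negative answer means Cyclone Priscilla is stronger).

Cyclone Ione: ΔP = 84; V ≈ 5.82 × 84^0.621 ≈ 91.18 kt.
Cyclone Priscilla: ΔP = 28; V ≈ 5.82 × 28^0.621 ≈ 46.09 kt.
Difference ≈ 91.18 − 46.09 = 45.09 → 45 kt.

45 kt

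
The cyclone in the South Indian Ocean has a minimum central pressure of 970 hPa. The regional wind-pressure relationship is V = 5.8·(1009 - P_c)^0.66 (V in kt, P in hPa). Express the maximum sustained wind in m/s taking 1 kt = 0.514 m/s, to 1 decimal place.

ΔP = 1009 − 970 = 39 hPa.
V ≈ 5.8 × 39^0.66 = 5.8 × 11.223 ≈ 65.092 kt.
65.092 × 0.514 ≈ 33.46 m/s → 33.5 m/s.

33.5 m/s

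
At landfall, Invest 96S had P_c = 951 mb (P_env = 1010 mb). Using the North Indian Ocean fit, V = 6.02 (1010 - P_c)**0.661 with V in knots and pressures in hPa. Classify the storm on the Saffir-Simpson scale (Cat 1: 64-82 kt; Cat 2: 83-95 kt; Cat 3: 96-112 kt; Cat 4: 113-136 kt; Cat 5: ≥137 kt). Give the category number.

2

ΔP = 1010 − 951 = 59 mb.
V ≈ 6.02 × 59^0.661 = 6.02 × 14.81 ≈ 89 kt.
89 kt falls in the Category 2 band.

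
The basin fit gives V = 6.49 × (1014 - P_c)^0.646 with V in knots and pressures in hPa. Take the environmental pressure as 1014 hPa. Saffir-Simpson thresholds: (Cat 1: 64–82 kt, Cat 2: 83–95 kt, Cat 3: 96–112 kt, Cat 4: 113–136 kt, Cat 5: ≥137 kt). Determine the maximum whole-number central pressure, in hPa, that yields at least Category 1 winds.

979 hPa

Category 1 begins at V = 64 kt.
Required ΔP = (64/6.49)^(1/0.646) = 9.861^1.548 ≈ 34.56 hPa.
P_c ≤ 1014 − 34.56 = 979.44, so the highest integer P_c is 979 hPa.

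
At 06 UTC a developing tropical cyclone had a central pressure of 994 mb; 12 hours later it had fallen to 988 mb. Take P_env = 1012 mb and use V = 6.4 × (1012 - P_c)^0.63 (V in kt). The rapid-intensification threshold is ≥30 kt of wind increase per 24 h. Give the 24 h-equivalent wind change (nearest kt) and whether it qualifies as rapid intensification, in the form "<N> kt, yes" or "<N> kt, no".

16 kt, no

V₁: ΔP = 18, V ≈ 6.4 × 18^0.63 ≈ 39.54 kt.
V₂: ΔP = 24, V ≈ 6.4 × 24^0.63 ≈ 47.39 kt.
ΔV over 12 h = 7.85 kt → 24 h equivalent = 7.85 × 24/12 ≈ 15.70 kt.
16 kt < 30 kt ⇒ not rapid intensification.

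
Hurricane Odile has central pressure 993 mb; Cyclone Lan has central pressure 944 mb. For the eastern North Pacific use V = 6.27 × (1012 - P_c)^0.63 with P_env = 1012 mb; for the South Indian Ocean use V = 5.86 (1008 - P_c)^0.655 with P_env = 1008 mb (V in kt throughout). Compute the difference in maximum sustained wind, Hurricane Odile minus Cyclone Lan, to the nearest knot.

-49 kt

Hurricane Odile: ΔP = 19; V ≈ 6.27 × 19^0.63 ≈ 40.08 kt.
Cyclone Lan: ΔP = 64; V ≈ 5.86 × 64^0.655 ≈ 89.32 kt.
Difference ≈ 40.08 − 89.32 = -49.24 → -49 kt.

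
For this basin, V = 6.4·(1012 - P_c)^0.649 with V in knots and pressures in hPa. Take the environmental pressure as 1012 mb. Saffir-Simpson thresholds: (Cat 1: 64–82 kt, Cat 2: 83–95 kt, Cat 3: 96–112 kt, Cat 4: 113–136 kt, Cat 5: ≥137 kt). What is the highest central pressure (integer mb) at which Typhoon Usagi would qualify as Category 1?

977 mb

Category 1 begins at V = 64 kt.
Required ΔP = (64/6.4)^(1/0.649) = 10.000^1.541 ≈ 34.74 mb.
P_c ≤ 1012 − 34.74 = 977.26, so the highest integer P_c is 977 mb.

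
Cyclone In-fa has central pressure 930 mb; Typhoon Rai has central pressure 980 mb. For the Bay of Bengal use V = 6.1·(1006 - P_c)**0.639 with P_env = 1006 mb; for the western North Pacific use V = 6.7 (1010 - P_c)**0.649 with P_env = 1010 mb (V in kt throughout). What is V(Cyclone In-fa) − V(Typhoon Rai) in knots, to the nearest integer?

Cyclone In-fa: ΔP = 76; V ≈ 6.1 × 76^0.639 ≈ 97.09 kt.
Typhoon Rai: ΔP = 30; V ≈ 6.7 × 30^0.649 ≈ 60.92 kt.
Difference ≈ 97.09 − 60.92 = 36.17 → 36 kt.

36 kt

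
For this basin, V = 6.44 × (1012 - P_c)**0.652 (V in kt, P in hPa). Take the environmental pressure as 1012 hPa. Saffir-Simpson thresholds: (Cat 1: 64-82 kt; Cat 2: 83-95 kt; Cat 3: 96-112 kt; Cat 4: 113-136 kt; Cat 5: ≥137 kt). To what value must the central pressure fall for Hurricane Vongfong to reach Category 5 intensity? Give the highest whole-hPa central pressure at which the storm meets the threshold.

903 hPa

Category 5 begins at V = 137 kt.
Required ΔP = (137/6.44)^(1/0.652) = 21.273^1.534 ≈ 108.78 hPa.
P_c ≤ 1012 − 108.78 = 903.22, so the highest integer P_c is 903 hPa.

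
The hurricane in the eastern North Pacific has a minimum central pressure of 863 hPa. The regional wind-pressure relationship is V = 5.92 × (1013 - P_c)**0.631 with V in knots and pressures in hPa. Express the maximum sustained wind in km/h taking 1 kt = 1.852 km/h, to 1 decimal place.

258.9 km/h

ΔP = 1013 − 863 = 150 hPa.
V ≈ 5.92 × 150^0.631 = 5.92 × 23.611 ≈ 139.777 kt.
139.777 × 1.852 ≈ 258.87 km/h → 258.9 km/h.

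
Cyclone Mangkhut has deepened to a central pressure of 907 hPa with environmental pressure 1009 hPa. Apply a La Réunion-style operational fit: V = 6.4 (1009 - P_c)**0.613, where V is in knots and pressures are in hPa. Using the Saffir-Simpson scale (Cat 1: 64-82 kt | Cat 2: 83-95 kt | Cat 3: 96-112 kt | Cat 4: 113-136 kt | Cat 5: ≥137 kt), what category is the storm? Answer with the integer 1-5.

ΔP = 1009 − 907 = 102 hPa.
V ≈ 6.4 × 102^0.613 = 6.4 × 17.03 ≈ 109 kt.
109 kt falls in the Category 3 band.

3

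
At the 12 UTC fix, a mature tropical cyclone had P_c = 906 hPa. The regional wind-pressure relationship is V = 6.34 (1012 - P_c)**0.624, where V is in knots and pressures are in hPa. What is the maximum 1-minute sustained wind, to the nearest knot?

116 kt

ΔP = 1012 − 906 = 106 hPa.
106^0.624 ≈ 18.357.
V ≈ 6.34 × 18.357 ≈ 116.4 kt.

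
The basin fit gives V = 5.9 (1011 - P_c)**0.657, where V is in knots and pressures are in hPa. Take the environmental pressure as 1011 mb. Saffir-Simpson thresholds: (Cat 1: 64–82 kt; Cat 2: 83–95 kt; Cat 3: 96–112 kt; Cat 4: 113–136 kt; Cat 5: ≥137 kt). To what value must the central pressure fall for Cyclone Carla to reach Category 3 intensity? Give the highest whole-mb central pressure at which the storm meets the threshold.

941 mb

Category 3 begins at V = 96 kt.
Required ΔP = (96/5.9)^(1/0.657) = 16.271^1.522 ≈ 69.80 mb.
P_c ≤ 1011 − 69.80 = 941.20, so the highest integer P_c is 941 mb.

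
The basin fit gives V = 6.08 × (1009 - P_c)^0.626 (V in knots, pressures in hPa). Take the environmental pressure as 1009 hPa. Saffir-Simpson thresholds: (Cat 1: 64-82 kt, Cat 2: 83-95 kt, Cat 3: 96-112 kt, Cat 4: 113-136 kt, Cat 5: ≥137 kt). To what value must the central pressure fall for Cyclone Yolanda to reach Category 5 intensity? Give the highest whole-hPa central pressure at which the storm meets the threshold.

864 hPa

Category 5 begins at V = 137 kt.
Required ΔP = (137/6.08)^(1/0.626) = 22.533^1.597 ≈ 144.89 hPa.
P_c ≤ 1009 − 144.89 = 864.11, so the highest integer P_c is 864 hPa.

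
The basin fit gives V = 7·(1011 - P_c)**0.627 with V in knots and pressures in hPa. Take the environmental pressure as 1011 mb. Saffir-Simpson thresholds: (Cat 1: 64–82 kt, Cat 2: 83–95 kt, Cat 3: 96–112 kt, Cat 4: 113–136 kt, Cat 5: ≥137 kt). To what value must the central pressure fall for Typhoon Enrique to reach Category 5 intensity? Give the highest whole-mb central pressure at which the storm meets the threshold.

Category 5 begins at V = 137 kt.
Required ΔP = (137/7)^(1/0.627) = 19.571^1.595 ≈ 114.82 mb.
P_c ≤ 1011 − 114.82 = 896.18, so the highest integer P_c is 896 mb.

896 mb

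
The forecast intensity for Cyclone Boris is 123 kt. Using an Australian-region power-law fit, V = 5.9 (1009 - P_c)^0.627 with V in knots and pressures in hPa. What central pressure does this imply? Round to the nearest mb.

ΔP = (V / 5.9)^(1/0.627) = (123/5.9)^1.595.
123/5.9 = 20.847; 20.847^1.595 ≈ 126.99 mb.
P_c = 1009 − 126.99 = 882.01 ≈ 882 mb.

882 mb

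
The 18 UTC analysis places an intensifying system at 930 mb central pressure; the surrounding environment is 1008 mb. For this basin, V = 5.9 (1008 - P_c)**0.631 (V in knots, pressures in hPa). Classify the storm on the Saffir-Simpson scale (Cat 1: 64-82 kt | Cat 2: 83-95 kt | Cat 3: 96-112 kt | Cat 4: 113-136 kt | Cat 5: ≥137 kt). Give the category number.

2

ΔP = 1008 − 930 = 78 mb.
V ≈ 5.9 × 78^0.631 = 5.9 × 15.63 ≈ 92 kt.
92 kt falls in the Category 2 band.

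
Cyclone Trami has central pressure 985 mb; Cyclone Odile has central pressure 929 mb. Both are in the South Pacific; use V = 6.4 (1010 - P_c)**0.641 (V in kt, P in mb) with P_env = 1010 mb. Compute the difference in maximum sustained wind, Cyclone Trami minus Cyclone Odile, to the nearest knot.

Cyclone Trami: ΔP = 25; V ≈ 6.4 × 25^0.641 ≈ 50.38 kt.
Cyclone Odile: ΔP = 81; V ≈ 6.4 × 81^0.641 ≈ 107.03 kt.
Difference ≈ 50.38 − 107.03 = -56.65 → -57 kt.

-57 kt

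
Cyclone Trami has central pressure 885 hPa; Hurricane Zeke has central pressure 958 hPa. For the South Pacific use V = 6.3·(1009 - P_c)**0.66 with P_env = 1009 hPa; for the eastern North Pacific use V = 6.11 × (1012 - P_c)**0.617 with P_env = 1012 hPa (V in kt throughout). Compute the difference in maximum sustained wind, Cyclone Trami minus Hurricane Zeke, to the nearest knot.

Cyclone Trami: ΔP = 124; V ≈ 6.3 × 124^0.66 ≈ 151.70 kt.
Hurricane Zeke: ΔP = 54; V ≈ 6.11 × 54^0.617 ≈ 71.60 kt.
Difference ≈ 151.70 − 71.60 = 80.10 → 80 kt.

80 kt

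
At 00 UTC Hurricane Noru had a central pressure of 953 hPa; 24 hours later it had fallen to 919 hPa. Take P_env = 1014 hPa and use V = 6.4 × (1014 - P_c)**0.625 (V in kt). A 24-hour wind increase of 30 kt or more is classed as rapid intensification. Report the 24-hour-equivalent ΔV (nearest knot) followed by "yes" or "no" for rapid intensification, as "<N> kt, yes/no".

27 kt, no

V₁: ΔP = 61, V ≈ 6.4 × 61^0.625 ≈ 83.56 kt.
V₂: ΔP = 95, V ≈ 6.4 × 95^0.625 ≈ 110.22 kt.
ΔV over 24 h = 26.66 kt → 24 h equivalent = 26.66 × 24/24 ≈ 26.66 kt.
27 kt < 30 kt ⇒ not rapid intensification.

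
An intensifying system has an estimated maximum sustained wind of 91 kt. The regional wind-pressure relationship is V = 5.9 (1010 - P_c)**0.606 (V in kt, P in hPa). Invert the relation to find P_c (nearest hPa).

ΔP = (V / 5.9)^(1/0.606) = (91/5.9)^1.650.
91/5.9 = 15.424; 15.424^1.650 ≈ 91.35 hPa.
P_c = 1010 − 91.35 = 918.65 ≈ 919 hPa.

919 hPa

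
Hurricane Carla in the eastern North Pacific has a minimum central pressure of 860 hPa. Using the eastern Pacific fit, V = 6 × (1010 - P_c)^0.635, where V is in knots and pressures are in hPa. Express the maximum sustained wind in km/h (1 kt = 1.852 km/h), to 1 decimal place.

ΔP = 1010 − 860 = 150 hPa.
V ≈ 6 × 150^0.635 = 6 × 24.089 ≈ 144.534 kt.
144.534 × 1.852 ≈ 267.68 km/h → 267.7 km/h.

267.7 km/h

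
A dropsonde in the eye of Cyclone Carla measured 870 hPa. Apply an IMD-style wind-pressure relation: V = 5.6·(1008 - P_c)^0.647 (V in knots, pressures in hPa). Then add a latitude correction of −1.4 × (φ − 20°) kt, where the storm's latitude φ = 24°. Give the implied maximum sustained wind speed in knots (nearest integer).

ΔP = 1008 − 870 = 138 hPa.
138^0.647 ≈ 24.238.
V ≈ 5.6 × 24.238 ≈ 135.7 kt.
Latitude correction: −1.4 × (24 − 20) = -5.6 kt.
Corrected V ≈ 130.1 kt → 130 kt.

130 kt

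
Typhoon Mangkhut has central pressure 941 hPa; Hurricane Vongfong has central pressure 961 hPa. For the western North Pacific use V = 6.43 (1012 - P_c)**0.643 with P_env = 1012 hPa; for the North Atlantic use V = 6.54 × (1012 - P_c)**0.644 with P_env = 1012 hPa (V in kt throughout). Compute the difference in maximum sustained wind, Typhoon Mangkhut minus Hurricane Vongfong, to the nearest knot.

17 kt

Typhoon Mangkhut: ΔP = 71; V ≈ 6.43 × 71^0.643 ≈ 99.67 kt.
Hurricane Vongfong: ΔP = 51; V ≈ 6.54 × 51^0.644 ≈ 82.27 kt.
Difference ≈ 99.67 − 82.27 = 17.40 → 17 kt.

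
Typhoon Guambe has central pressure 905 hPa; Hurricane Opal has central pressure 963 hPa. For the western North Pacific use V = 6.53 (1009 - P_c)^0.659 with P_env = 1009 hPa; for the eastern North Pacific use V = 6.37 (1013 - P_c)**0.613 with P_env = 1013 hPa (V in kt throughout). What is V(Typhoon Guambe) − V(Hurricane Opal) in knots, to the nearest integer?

69 kt

Typhoon Guambe: ΔP = 104; V ≈ 6.53 × 104^0.659 ≈ 139.36 kt.
Hurricane Opal: ΔP = 50; V ≈ 6.37 × 50^0.613 ≈ 70.08 kt.
Difference ≈ 139.36 − 70.08 = 69.28 → 69 kt.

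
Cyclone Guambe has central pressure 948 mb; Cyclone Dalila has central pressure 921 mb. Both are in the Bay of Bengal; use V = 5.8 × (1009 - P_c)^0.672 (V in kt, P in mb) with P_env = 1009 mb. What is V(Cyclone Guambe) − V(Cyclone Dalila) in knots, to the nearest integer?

Cyclone Guambe: ΔP = 61; V ≈ 5.8 × 61^0.672 ≈ 91.87 kt.
Cyclone Dalila: ΔP = 88; V ≈ 5.8 × 88^0.672 ≈ 117.52 kt.
Difference ≈ 91.87 − 117.52 = -25.65 → -26 kt.

-26 kt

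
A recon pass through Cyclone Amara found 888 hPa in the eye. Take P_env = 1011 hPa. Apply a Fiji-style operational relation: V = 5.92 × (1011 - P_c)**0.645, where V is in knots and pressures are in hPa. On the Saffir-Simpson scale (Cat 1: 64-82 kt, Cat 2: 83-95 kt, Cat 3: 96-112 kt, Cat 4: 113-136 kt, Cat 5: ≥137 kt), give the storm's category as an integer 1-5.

4

ΔP = 1011 − 888 = 123 hPa.
V ≈ 5.92 × 123^0.645 = 5.92 × 22.28 ≈ 132 kt.
132 kt falls in the Category 4 band.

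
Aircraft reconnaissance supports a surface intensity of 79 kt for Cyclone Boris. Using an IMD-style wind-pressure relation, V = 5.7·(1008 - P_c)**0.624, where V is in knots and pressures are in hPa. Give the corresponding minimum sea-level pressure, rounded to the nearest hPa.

940 hPa

ΔP = (V / 5.7)^(1/0.624) = (79/5.7)^1.603.
79/5.7 = 13.860; 13.860^1.603 ≈ 67.57 hPa.
P_c = 1008 − 67.57 = 940.43 ≈ 940 hPa.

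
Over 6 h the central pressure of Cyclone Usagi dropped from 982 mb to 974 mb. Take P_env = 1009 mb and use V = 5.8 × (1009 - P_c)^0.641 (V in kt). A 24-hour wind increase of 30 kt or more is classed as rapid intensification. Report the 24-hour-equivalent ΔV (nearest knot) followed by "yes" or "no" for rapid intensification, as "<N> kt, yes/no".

35 kt, yes

V₁: ΔP = 27, V ≈ 5.8 × 27^0.641 ≈ 47.97 kt.
V₂: ΔP = 35, V ≈ 5.8 × 35^0.641 ≈ 56.65 kt.
ΔV over 6 h = 8.68 kt → 24 h equivalent = 8.68 × 24/6 ≈ 34.72 kt.
35 kt ≥ 30 kt ⇒ rapid intensification.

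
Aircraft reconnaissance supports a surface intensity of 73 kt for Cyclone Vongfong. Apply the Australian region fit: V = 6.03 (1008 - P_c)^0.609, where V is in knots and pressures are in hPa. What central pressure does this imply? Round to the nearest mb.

ΔP = (V / 6.03)^(1/0.609) = (73/6.03)^1.642.
73/6.03 = 12.106; 12.106^1.642 ≈ 60.03 mb.
P_c = 1008 − 60.03 = 947.97 ≈ 948 mb.

948 mb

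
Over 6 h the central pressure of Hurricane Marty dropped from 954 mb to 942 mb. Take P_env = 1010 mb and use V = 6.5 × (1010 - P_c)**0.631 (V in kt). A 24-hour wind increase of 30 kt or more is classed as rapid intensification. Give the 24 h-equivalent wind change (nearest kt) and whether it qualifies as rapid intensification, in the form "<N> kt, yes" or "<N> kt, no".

43 kt, yes

V₁: ΔP = 56, V ≈ 6.5 × 56^0.631 ≈ 82.42 kt.
V₂: ΔP = 68, V ≈ 6.5 × 68^0.631 ≈ 93.16 kt.
ΔV over 6 h = 10.74 kt → 24 h equivalent = 10.74 × 24/6 ≈ 42.96 kt.
43 kt ≥ 30 kt ⇒ rapid intensification.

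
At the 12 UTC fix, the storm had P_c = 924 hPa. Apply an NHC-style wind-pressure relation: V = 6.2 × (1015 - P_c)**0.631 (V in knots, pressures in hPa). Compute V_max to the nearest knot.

ΔP = 1015 − 924 = 91 hPa.
91^0.631 ≈ 17.225.
V ≈ 6.2 × 17.225 ≈ 106.8 kt.

107 kt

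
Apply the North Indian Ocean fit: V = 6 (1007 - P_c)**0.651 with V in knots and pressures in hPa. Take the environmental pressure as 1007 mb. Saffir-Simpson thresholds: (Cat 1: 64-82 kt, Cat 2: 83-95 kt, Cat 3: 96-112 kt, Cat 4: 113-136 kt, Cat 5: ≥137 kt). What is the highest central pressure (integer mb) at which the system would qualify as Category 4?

Category 4 begins at V = 113 kt.
Required ΔP = (113/6)^(1/0.651) = 18.833^1.536 ≈ 90.87 mb.
P_c ≤ 1007 − 90.87 = 916.13, so the highest integer P_c is 916 mb.

916 mb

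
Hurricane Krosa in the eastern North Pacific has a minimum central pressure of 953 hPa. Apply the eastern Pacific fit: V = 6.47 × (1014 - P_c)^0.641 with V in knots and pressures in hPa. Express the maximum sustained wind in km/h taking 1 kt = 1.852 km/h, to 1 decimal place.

ΔP = 1014 − 953 = 61 hPa.
V ≈ 6.47 × 61^0.641 = 6.47 × 13.944 ≈ 90.220 kt.
90.220 × 1.852 ≈ 167.09 km/h → 167.1 km/h.

167.1 km/h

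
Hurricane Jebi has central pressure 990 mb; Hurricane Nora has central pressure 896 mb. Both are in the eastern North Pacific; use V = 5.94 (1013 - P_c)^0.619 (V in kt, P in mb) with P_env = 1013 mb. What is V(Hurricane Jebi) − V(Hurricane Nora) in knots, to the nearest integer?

-72 kt

Hurricane Jebi: ΔP = 23; V ≈ 5.94 × 23^0.619 ≈ 41.37 kt.
Hurricane Nora: ΔP = 117; V ≈ 5.94 × 117^0.619 ≈ 113.24 kt.
Difference ≈ 41.37 − 113.24 = -71.87 → -72 kt.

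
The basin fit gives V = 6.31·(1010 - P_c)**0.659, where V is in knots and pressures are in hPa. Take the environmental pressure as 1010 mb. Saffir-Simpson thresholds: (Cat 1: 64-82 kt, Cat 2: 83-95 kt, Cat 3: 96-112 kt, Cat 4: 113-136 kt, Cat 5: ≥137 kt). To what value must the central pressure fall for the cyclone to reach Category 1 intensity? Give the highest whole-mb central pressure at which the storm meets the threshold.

976 mb

Category 1 begins at V = 64 kt.
Required ΔP = (64/6.31)^(1/0.659) = 10.143^1.517 ≈ 33.63 mb.
P_c ≤ 1010 − 33.63 = 976.37, so the highest integer P_c is 976 mb.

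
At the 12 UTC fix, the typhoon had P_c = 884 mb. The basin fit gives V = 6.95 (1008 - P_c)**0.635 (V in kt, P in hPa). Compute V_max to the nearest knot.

ΔP = 1008 − 884 = 124 mb.
124^0.635 ≈ 21.346.
V ≈ 6.95 × 21.346 ≈ 148.4 kt.

148 kt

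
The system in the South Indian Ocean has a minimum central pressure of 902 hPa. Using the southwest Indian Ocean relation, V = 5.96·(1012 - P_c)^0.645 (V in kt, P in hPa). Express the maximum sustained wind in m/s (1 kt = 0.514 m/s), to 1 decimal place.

63.5 m/s

ΔP = 1012 − 902 = 110 hPa.
V ≈ 5.96 × 110^0.645 = 5.96 × 20.735 ≈ 123.579 kt.
123.579 × 0.514 ≈ 63.52 m/s → 63.5 m/s.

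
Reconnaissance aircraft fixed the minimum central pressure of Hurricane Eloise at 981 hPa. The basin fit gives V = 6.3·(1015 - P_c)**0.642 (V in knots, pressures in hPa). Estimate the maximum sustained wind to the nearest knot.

ΔP = 1015 − 981 = 34 hPa.
34^0.642 ≈ 9.621.
V ≈ 6.3 × 9.621 ≈ 60.6 kt.

61 kt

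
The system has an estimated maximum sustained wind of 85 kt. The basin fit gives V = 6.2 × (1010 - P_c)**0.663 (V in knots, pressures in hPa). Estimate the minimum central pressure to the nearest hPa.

958 hPa

ΔP = (V / 6.2)^(1/0.663) = (85/6.2)^1.508.
85/6.2 = 13.710; 13.710^1.508 ≈ 51.88 hPa.
P_c = 1010 − 51.88 = 958.12 ≈ 958 hPa.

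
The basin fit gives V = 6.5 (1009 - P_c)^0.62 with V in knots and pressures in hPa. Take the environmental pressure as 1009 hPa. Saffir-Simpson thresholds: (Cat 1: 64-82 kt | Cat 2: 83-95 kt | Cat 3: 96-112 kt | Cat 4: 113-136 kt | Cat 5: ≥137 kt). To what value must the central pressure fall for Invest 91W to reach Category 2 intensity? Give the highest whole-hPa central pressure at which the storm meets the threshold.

Category 2 begins at V = 83 kt.
Required ΔP = (83/6.5)^(1/0.62) = 12.769^1.613 ≈ 60.83 hPa.
P_c ≤ 1009 − 60.83 = 948.17, so the highest integer P_c is 948 hPa.

948 hPa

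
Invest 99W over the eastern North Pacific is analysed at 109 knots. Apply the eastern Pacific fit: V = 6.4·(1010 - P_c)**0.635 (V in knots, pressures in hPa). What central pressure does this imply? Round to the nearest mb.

923 mb

ΔP = (V / 6.4)^(1/0.635) = (109/6.4)^1.575.
109/6.4 = 17.031; 17.031^1.575 ≈ 86.89 mb.
P_c = 1010 − 86.89 = 923.11 ≈ 923 mb.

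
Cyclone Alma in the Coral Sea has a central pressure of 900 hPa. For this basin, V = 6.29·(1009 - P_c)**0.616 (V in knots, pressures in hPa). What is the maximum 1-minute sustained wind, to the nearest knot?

113 kt

ΔP = 1009 − 900 = 109 hPa.
109^0.616 ≈ 17.991.
V ≈ 6.29 × 17.991 ≈ 113.2 kt.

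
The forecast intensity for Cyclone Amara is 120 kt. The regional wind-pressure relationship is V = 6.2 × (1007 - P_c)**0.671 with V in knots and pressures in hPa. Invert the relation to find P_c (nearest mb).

ΔP = (V / 6.2)^(1/0.671) = (120/6.2)^1.490.
120/6.2 = 19.355; 19.355^1.490 ≈ 82.74 mb.
P_c = 1007 − 82.74 = 924.26 ≈ 924 mb.

924 mb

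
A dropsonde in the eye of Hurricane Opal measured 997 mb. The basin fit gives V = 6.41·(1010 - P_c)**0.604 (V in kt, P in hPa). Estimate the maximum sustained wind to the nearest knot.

30 kt

ΔP = 1010 − 997 = 13 mb.
13^0.604 ≈ 4.708.
V ≈ 6.41 × 4.708 ≈ 30.2 kt.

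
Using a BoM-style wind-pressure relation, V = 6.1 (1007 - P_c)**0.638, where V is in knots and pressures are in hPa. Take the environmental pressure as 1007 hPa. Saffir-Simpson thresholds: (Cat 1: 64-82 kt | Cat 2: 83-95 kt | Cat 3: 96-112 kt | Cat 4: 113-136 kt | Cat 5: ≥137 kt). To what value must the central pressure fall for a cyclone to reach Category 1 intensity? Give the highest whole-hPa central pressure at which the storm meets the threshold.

Category 1 begins at V = 64 kt.
Required ΔP = (64/6.1)^(1/0.638) = 10.492^1.567 ≈ 39.82 hPa.
P_c ≤ 1007 − 39.82 = 967.18, so the highest integer P_c is 967 hPa.

967 hPa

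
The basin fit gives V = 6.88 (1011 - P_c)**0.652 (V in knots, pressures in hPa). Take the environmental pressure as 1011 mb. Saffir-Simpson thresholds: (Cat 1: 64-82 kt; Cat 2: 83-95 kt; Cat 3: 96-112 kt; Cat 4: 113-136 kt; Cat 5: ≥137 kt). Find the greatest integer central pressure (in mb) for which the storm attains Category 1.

Category 1 begins at V = 64 kt.
Required ΔP = (64/6.88)^(1/0.652) = 9.302^1.534 ≈ 30.59 mb.
P_c ≤ 1011 − 30.59 = 980.41, so the highest integer P_c is 980 mb.

980 mb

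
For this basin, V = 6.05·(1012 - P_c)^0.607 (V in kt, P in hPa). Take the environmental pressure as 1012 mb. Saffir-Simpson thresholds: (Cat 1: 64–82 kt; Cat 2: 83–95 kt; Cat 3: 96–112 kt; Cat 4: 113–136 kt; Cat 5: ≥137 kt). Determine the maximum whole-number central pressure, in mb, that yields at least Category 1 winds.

Category 1 begins at V = 64 kt.
Required ΔP = (64/6.05)^(1/0.607) = 10.579^1.647 ≈ 48.72 mb.
P_c ≤ 1012 − 48.72 = 963.28, so the highest integer P_c is 963 mb.

963 mb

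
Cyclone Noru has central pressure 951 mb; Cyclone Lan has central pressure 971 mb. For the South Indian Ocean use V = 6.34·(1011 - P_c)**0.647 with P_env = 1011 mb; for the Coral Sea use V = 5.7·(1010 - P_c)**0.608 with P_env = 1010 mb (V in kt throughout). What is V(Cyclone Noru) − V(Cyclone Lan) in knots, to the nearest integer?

Cyclone Noru: ΔP = 60; V ≈ 6.34 × 60^0.647 ≈ 89.65 kt.
Cyclone Lan: ΔP = 39; V ≈ 5.7 × 39^0.608 ≈ 52.87 kt.
Difference ≈ 89.65 − 52.87 = 36.78 → 37 kt.

37 kt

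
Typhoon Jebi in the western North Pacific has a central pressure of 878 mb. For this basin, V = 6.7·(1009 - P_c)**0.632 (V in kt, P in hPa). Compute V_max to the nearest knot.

146 kt

ΔP = 1009 − 878 = 131 mb.
131^0.632 ≈ 21.783.
V ≈ 6.7 × 21.783 ≈ 145.9 kt.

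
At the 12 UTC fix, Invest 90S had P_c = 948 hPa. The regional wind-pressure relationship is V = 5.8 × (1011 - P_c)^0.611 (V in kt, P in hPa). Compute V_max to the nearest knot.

73 kt

ΔP = 1011 − 948 = 63 hPa.
63^0.611 ≈ 12.572.
V ≈ 5.8 × 12.572 ≈ 72.9 kt.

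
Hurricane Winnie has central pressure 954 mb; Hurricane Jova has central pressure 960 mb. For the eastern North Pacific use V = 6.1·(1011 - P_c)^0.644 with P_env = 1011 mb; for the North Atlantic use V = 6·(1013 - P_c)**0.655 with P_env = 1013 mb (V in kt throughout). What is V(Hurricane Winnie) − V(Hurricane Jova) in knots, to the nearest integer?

2 kt

Hurricane Winnie: ΔP = 57; V ≈ 6.1 × 57^0.644 ≈ 82.44 kt.
Hurricane Jova: ΔP = 53; V ≈ 6 × 53^0.655 ≈ 80.83 kt.
Difference ≈ 82.44 − 80.83 = 1.61 → 2 kt.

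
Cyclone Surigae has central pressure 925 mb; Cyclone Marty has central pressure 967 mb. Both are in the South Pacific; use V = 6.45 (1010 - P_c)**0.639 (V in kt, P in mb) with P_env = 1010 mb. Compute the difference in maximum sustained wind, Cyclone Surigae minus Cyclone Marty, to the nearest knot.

39 kt

Cyclone Surigae: ΔP = 85; V ≈ 6.45 × 85^0.639 ≈ 110.27 kt.
Cyclone Marty: ΔP = 43; V ≈ 6.45 × 43^0.639 ≈ 71.34 kt.
Difference ≈ 110.27 − 71.34 = 38.93 → 39 kt.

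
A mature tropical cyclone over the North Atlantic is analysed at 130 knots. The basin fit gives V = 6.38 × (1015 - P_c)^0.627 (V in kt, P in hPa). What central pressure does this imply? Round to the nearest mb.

893 mb

ΔP = (V / 6.38)^(1/0.627) = (130/6.38)^1.595.
130/6.38 = 20.376; 20.376^1.595 ≈ 122.44 mb.
P_c = 1015 − 122.44 = 892.56 ≈ 893 mb.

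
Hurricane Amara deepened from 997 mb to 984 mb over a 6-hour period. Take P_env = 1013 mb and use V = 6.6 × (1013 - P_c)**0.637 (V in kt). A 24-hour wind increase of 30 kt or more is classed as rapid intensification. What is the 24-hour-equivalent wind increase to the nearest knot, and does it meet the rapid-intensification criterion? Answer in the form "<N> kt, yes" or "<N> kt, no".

V₁: ΔP = 16, V ≈ 6.6 × 16^0.637 ≈ 38.60 kt.
V₂: ΔP = 29, V ≈ 6.6 × 29^0.637 ≈ 56.38 kt.
ΔV over 6 h = 17.78 kt → 24 h equivalent = 17.78 × 24/6 ≈ 71.12 kt.
71 kt ≥ 30 kt ⇒ rapid intensification.

71 kt, yes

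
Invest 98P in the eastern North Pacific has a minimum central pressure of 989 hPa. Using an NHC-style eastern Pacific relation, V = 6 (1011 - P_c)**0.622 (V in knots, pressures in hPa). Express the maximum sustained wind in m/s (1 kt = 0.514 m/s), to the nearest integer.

ΔP = 1011 − 989 = 22 hPa.
V ≈ 6 × 22^0.622 = 6 × 6.839 ≈ 41.033 kt.
41.033 × 0.514 ≈ 21.09 m/s → 21 m/s.

21 m/s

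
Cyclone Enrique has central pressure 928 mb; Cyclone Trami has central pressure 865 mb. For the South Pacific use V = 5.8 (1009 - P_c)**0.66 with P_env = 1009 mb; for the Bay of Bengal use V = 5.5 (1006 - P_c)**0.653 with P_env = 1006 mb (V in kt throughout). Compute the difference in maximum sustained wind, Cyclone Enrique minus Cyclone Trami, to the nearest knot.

Cyclone Enrique: ΔP = 81; V ≈ 5.8 × 81^0.66 ≈ 105.45 kt.
Cyclone Trami: ΔP = 141; V ≈ 5.5 × 141^0.653 ≈ 139.25 kt.
Difference ≈ 105.45 − 139.25 = -33.80 → -34 kt.

-34 kt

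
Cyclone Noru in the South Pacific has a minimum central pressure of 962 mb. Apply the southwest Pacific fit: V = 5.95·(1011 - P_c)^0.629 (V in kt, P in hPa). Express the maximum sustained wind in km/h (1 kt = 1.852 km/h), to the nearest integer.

127 km/h

ΔP = 1011 − 962 = 49 mb.
V ≈ 5.95 × 49^0.629 = 5.95 × 11.565 ≈ 68.810 kt.
68.810 × 1.852 ≈ 127.44 km/h → 127 km/h.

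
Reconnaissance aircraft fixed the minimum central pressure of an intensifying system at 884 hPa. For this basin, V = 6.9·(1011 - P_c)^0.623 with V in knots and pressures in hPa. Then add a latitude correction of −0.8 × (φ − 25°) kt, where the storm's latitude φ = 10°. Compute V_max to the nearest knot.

153 kt

ΔP = 1011 − 884 = 127 hPa.
127^0.623 ≈ 20.449.
V ≈ 6.9 × 20.449 ≈ 141.1 kt.
Latitude correction: −0.8 × (10 − 25) = 12 kt.
Corrected V ≈ 153.1 kt → 153 kt.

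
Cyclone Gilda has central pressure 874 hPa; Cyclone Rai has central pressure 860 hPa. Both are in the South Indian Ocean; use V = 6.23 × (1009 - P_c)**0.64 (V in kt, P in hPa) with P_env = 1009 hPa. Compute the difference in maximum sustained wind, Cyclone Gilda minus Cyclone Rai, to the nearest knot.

-9 kt

Cyclone Gilda: ΔP = 135; V ≈ 6.23 × 135^0.64 ≈ 143.85 kt.
Cyclone Rai: ΔP = 149; V ≈ 6.23 × 149^0.64 ≈ 153.22 kt.
Difference ≈ 143.85 − 153.22 = -9.37 → -9 kt.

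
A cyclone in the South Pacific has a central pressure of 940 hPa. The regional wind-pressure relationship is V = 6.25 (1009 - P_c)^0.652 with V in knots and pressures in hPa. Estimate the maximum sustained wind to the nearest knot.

99 kt

ΔP = 1009 − 940 = 69 hPa.
69^0.652 ≈ 15.810.
V ≈ 6.25 × 15.810 ≈ 98.8 kt.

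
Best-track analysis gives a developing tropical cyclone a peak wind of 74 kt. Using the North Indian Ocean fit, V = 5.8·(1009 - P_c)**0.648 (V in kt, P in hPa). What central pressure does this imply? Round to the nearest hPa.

ΔP = (V / 5.8)^(1/0.648) = (74/5.8)^1.543.
74/5.8 = 12.759; 12.759^1.543 ≈ 50.87 hPa.
P_c = 1009 − 50.87 = 958.13 ≈ 958 hPa.

958 hPa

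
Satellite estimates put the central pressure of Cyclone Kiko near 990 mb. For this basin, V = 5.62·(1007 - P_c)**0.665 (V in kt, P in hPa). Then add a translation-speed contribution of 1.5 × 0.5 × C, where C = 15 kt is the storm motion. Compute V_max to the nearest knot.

48 kt

ΔP = 1007 − 990 = 17 mb.
17^0.665 ≈ 6.580.
V ≈ 5.62 × 6.580 ≈ 37.0 kt.
Translation term: 1.5 × 0.5 × 15 = 11.25 kt.
Corrected V ≈ 48.25 kt → 48 kt.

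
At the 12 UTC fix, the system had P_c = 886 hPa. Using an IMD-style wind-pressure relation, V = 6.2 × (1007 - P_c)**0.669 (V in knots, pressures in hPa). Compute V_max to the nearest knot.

153 kt

ΔP = 1007 − 886 = 121 hPa.
121^0.669 ≈ 24.739.
V ≈ 6.2 × 24.739 ≈ 153.4 kt.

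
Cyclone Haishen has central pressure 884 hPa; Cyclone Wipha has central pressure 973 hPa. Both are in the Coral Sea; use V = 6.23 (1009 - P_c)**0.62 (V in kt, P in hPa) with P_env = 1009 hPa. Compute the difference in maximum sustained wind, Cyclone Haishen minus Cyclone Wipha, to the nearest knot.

67 kt

Cyclone Haishen: ΔP = 125; V ≈ 6.23 × 125^0.62 ≈ 124.33 kt.
Cyclone Wipha: ΔP = 36; V ≈ 6.23 × 36^0.62 ≈ 57.46 kt.
Difference ≈ 124.33 − 57.46 = 66.87 → 67 kt.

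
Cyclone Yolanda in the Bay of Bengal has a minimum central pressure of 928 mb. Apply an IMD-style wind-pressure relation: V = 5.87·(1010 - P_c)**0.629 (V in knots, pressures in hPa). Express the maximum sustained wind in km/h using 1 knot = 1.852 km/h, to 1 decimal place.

173.8 km/h

ΔP = 1010 − 928 = 82 mb.
V ≈ 5.87 × 82^0.629 = 5.87 × 15.988 ≈ 93.848 kt.
93.848 × 1.852 ≈ 173.81 km/h → 173.8 km/h.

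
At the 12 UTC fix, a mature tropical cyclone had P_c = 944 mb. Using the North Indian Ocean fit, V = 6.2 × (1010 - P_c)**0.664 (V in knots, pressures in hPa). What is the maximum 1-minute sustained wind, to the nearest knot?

ΔP = 1010 − 944 = 66 mb.
66^0.664 ≈ 16.150.
V ≈ 6.2 × 16.150 ≈ 100.1 kt.

100 kt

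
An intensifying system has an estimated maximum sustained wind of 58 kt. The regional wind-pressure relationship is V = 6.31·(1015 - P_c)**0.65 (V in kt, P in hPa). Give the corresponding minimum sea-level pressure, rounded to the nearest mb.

ΔP = (V / 6.31)^(1/0.65) = (58/6.31)^1.538.
58/6.31 = 9.192; 9.192^1.538 ≈ 30.35 mb.
P_c = 1015 − 30.35 = 984.65 ≈ 985 mb.

985 mb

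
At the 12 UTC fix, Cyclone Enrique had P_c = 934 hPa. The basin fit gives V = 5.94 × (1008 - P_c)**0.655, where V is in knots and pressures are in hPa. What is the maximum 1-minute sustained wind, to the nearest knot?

100 kt

ΔP = 1008 − 934 = 74 hPa.
74^0.655 ≈ 16.763.
V ≈ 5.94 × 16.763 ≈ 99.6 kt.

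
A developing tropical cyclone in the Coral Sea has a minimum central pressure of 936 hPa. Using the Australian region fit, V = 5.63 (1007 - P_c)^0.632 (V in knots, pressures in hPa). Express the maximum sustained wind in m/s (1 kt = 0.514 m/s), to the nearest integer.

ΔP = 1007 − 936 = 71 hPa.
V ≈ 5.63 × 71^0.632 = 5.63 × 14.791 ≈ 83.273 kt.
83.273 × 0.514 ≈ 42.80 m/s → 43 m/s.

43 m/s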